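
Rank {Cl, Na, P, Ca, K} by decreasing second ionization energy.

Na > K > Cl > P > Ca

IE_2 is the cost of taking one more electron from the +1 cation: Cl⁺ still has 6 valence electrons; Na⁺ is the bare [Ne] core; P⁺ still has 4 valence electrons; Ca⁺ still has 1 valence electron; K⁺ is the bare [Ar] core.
Pulling an electron out of a noble-gas core costs far more than removing a remaining valence electron, so K and Na sit at the high end of IE_2.
Valence configurations: Cl⁺ [Ne]3s²3p⁴, P⁺ [Ne]3s²3p², Ca⁺ [Ar]4s¹.
Tabulated IE_2 (kJ/mol): Cl 2298, Na 4562, P 1907, Ca 1145, K 3052.
Hence IE_2: Ca < P < Cl < K < Na.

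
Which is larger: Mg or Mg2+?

Mg

Forming Mg2+ removes 2 electrons from Mg. Fewer electrons for the same nuclear charge means less shielding and a higher Z_eff on the remaining electrons, and for main-group metals the entire outer shell is lost.
A cation is smaller than its parent atom: Mg2+ < Mg.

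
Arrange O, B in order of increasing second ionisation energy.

Consider each +1 ion: O⁺ still has 5 valence electrons; B⁺ still has 2 valence electrons.
All are still removing valence electrons, so compare the +1 ions as you would atoms: IE_2 generally rises across a period (higher Z_eff) and falls down a group (larger shell), subject to the usual subshell exceptions.
Valence configurations: O⁺ [He]2s²2p³, B⁺ [He]2s².
Tabulated IE_2 (kJ/mol): O 3388, B 2427.
Overall IE_2 order: B < O.

B, O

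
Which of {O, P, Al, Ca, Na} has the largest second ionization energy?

Na

Consider each +1 ion: O⁺ still has 5 valence electrons; P⁺ still has 4 valence electrons; Al⁺ still has 2 valence electrons; Ca⁺ still has 1 valence electron; Na⁺ is the bare [Ne] core.
Breaking into a closed-shell core is much more expensive than removing a leftover valence electron — Na has the largest IE_2 here.
Valence configurations: O⁺ [He]2s²2p³, P⁺ [Ne]3s²3p², Al⁺ [Ne]3s², Ca⁺ [Ar]4s¹.
The numbers (kJ/mol): O 3388, P 1907, Al 1817, Ca 1145, Na 4562.
Putting it together, IE_2: Ca < Al < P < O < Na.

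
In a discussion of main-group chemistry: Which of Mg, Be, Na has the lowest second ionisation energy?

Consider each +1 ion: Mg⁺ still has 1 valence electron; Be⁺ still has 1 valence electron; Na⁺ is the bare [Ne] core.
Breaking into a closed-shell core is much more expensive than removing a leftover valence electron — Na has the largest IE_2 here.
Valence configurations: Mg⁺ [Ne]3s¹, Be⁺ [He]2s¹.
Approximate IE_2 values (kJ/mol): Mg 1451, Be 1757, Na 4562.
Overall IE_2 order: Mg < Be < Na.

Mg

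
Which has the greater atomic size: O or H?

O

Atomic radius shrinks across a period as nuclear charge pulls the same shell inward, and grows down a group as new shells are added.
Here both period and group differ, so the two effects have to be weighed against each other.
O > H: the two effects oppose for this pair; the down-group effect wins (63 vs 32 pm).
Tabulated atomic radius (pm): H 32, O 63.
So O has the greater atomic size (O > H).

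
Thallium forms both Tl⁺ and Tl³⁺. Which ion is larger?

Tl⁺

Both ions have Z = 81 protons, but Tl³⁺ has lost more electrons, so its remaining electrons feel a larger effective nuclear charge per electron and are pulled in more tightly.
Higher positive charge → smaller ion, so Tl⁺ > Tl³⁺.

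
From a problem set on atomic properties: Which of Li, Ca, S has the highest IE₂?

Li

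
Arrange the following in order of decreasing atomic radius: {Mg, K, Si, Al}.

K > Mg > Al > Si

Mg is in period 3, group 2; Al is in period 3, group 13; Si is in period 3, group 14; K is in period 4, group 1.
Moving right in a period, electrons are added to the same shell under a stronger nuclear pull, so atoms get smaller; moving down, a new shell is opened and atoms get larger.
Here both period and group differ, so the two effects have to be weighed against each other.
Al > Si: Al lies to the left of Si in period 3, so the across-period effect alone puts Al larger.
Mg > Al: both are in period 3; the period trend gives Mg the larger value.
K > Mg: both effects reinforce here, so K is clearly the larger of the two.
Tabulated atomic radius (pm): Mg 139, Al 126, Si 116, K 196.
So from largest to smallest: K > Mg > Al > Si.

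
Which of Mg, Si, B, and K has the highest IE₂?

K

The second ionization energy removes an electron from the +1 ion. For each element: Mg⁺ still has 1 valence electron; Si⁺ still has 3 valence electrons; B⁺ still has 2 valence electrons; K⁺ is the bare [Ar] core.
Core electrons are held far more tightly than valence electrons, so K tops the IE_2 order.
Valence configurations: Mg⁺ [Ne]3s¹, Si⁺ [Ne]3s²3p¹, B⁺ [He]2s².
Tabulated IE_2 (kJ/mol): Mg 1451, Si 1577, B 2427, K 3052.
Hence IE_2: Mg < Si < B < K.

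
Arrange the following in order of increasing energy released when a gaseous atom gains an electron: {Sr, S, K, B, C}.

Sr < B < K < C < S

Adding an electron releases more energy for atoms nearer the top right (short of the noble gases).
Here both period and group differ, so the two effects have to be weighed against each other.
B > Sr: both effects reinforce here, so B is clearly the higher of the two.
K > B: this pair runs against the simple trend — see the exception note.
C > K: both effects reinforce here, so C is clearly the higher of the two.
S > C: period and group pull opposite ways; the across-period shift dominates (200 vs 122 kJ/mol).
Note the exception: K has a higher electron affinity than B, contrary to the simple trend — B's ns²np¹ configuration gives only a small electron affinity — the sparsely filled np subshell binds an added electron weakly.
Approximate values (kJ/mol): B 27, C 122, S 200, K 48, Sr 5.
So from lowest to highest: Sr < B < K < C < S.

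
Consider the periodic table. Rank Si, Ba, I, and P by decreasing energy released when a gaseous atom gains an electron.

Electron affinity generally becomes more exothermic across a period toward the halogens and less exothermic down a group.
Here both period and group differ, so the two effects have to be weighed against each other.
P > Ba: relative to Ba, both the across-period and down-group shifts push P's electron affinity up.
Si > P: this pair runs against the simple trend — see the exception note.
I > Si: the two effects oppose for this pair; the across-period effect wins (295 vs 134 kJ/mol).
Note the exception: Si has a higher electron affinity than P, contrary to the simple trend — adding an electron to P's half-filled 3p³ is unfavourable, so Si (3p²) has the more exothermic EA.
Approximate values (kJ/mol): Si 134, P 72, I 295, Ba 14.
So from highest to lowest: I > Si > P > Ba.

I > Si > P > Ba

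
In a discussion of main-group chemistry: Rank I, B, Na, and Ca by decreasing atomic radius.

B is in period 2, group 13; Na is in period 3, group 1; Ca is in period 4, group 2; I is in period 5, group 17.
Moving right in a period, electrons are added to the same shell under a stronger nuclear pull, so atoms get smaller; moving down, a new shell is opened and atoms get larger.
Neither a single period nor a single group — weigh both effects.
I > B: period and group pull opposite ways; the down-group shift dominates (133 vs 85 pm).
Na > I: the two effects oppose for this pair; the across-period effect wins (155 vs 133 pm).
Ca > Na: the two effects oppose for this pair; the down-group effect wins (171 vs 155 pm).
Approximate values (pm): B 85, Na 155, Ca 171, I 133.
So from largest to smallest: Ca > Na > I > B.

Ca > Na > I > B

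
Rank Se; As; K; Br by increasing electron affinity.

K < As < Se < Br

K is in period 4, group 1; As is in period 4, group 15; Se is in period 4, group 16; Br is in period 4, group 17.
Electron affinity generally becomes more exothermic across a period toward the halogens and less exothermic down a group.
All lie in period 4, so electron affinity increases left to right.
So from lowest to highest: K < As < Se < Br.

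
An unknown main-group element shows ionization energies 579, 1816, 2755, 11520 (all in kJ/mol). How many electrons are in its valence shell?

Look for the largest jump between consecutive ionization energies: IE4/IE3 ≈ 4.2, far larger than any earlier ratio.
That jump marks the point where a core electron is being removed. So the atom has 3 valence electrons.

3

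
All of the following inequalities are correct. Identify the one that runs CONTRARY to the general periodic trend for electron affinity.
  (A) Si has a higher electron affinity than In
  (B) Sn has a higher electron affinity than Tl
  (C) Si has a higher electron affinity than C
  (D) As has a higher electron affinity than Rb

The general trend: electron affinity increases across a period and decreases down a group.
(A) Si (period 3, group 14) vs In (period 5, group 13): the stated order agrees with the simple trend.
(B) Sn (period 5, group 14) vs Tl (period 6, group 13): the stated order agrees with the simple trend.
(C) Si (period 3, group 14) vs C (period 2, group 14): the stated order contradicts the simple trend.
(D) As (period 4, group 15) vs Rb (period 5, group 1): the stated order agrees with the simple trend.
The exception is (C): Si's larger, more diffuse 3p orbitals accept an added electron slightly more readily than C's compact 2p.

(C)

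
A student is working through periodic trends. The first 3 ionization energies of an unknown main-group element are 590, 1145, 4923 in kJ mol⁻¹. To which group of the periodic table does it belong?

Group 2

Look for the largest jump between consecutive ionization energies: IE3/IE2 ≈ 4.3, far larger than any earlier ratio.
That jump marks the point where a core electron is being removed. So the atom has 2 valence electrons.
A main-group element with 2 valence electrons is in group 2.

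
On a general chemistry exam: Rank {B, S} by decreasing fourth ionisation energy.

B, S

The fourth ionization energy removes an electron from the +3 ion. For each element: B³⁺ is the bare [He] core; S³⁺ still has 3 valence electrons.
Breaking into a closed-shell core is much more expensive than removing a leftover valence electron — B has the largest IE_4 here.
Tabulated IE_4 (kJ/mol): B 25026, S 4556.
Overall IE_4 order: S < B.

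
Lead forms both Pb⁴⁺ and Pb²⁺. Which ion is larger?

Pb²⁺

Both ions have Z = 82 protons, but Pb⁴⁺ has lost more electrons, so its remaining electrons feel a larger effective nuclear charge per electron and are pulled in more tightly.
Higher positive charge → smaller ion, so Pb²⁺ > Pb⁴⁺.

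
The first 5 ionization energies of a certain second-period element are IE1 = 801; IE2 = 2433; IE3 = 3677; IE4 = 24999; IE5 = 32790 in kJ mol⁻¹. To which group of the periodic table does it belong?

Group 13

Look for the largest jump between consecutive ionization energies: IE4/IE3 ≈ 6.8, far larger than any earlier ratio.
That jump marks the point where a core electron is being removed. So the atom has 3 valence electrons.
A main-group element with 3 valence electrons is in group 13.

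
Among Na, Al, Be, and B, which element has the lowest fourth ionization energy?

IE_4 is the cost of taking one more electron from the +3 cation: Na³⁺ is already 2 electrons into the core; Al³⁺ is the bare [Ne] core; Be³⁺ is already 1 electron into the core; B³⁺ is the bare [He] core.
All of these are removing an electron from a noble-gas core or deeper; the smaller core (lower principal quantum number) is held far more tightly, and within a period the higher nuclear charge binds the same core more tightly.
Tabulated IE_4 (kJ/mol): Na 9543, Al 11577, Be 21007, B 25026.
Overall IE_4 order: Na < Al < Be < B.

Na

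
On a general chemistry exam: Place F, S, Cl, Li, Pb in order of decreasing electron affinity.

Electron affinity generally becomes more exothermic across a period toward the halogens and less exothermic down a group.
Here both period and group differ, so the two effects have to be weighed against each other.
Li > Pb: period and group pull opposite ways; the down-group shift dominates (60 vs 35 kJ/mol).
S > Li: period and group pull opposite ways; the across-period shift dominates (200 vs 60 kJ/mol).
F > S: relative to S, both the across-period and down-group shifts push F's electron affinity up.
Cl > F: this pair runs against the simple trend — see the exception note.
Note the exception: Cl has a higher electron affinity than F, contrary to the simple trend — F's small 2p subshell makes the incoming electron feel strong e⁻–e⁻ repulsion, so Cl actually releases more energy on gaining an electron.
Tabulated electron affinity (kJ/mol): Li 60, F 328, S 200, Cl 349, Pb 35.
So from highest to lowest: Cl > F > S > Li > Pb.

Cl, F, S, Li, Pb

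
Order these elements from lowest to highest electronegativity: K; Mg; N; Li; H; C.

H is in period 1, group 1; Li is in period 2, group 1; C is in period 2, group 14; N is in period 2, group 15; Mg is in period 3, group 2; K is in period 4, group 1.
EN rises left→right (higher Z_eff, smaller atoms) and falls top→bottom (larger, more shielded atoms).
These span different periods and groups, so the two trends combine.
Li > K: they share group 1; the group trend gives Li the larger value.
Mg > Li: period and group pull opposite ways; the across-period shift dominates (1.31 vs 0.98).
H > Mg: the two effects oppose for this pair; the down-group effect wins (2.20 vs 1.31).
C > H: period and group pull opposite ways; the across-period shift dominates (2.55 vs 2.20).
N > C: N lies to the right of C in period 2, so the across-period effect alone puts N higher.
Approximate values (Pauling): H 2.20, Li 0.98, C 2.55, N 3.04, Mg 1.31, K 0.82.
So from lowest to highest: K < Li < Mg < H < C < N.

K, Li, Mg, H, C, N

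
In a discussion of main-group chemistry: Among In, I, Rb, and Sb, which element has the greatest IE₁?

Rb is in period 5, group 1; In is in period 5, group 13; Sb is in period 5, group 15; I is in period 5, group 17.
Removing the outermost electron gets harder across a period and easier down a group.
All lie in period 5, so first ionization energy increases left to right.
The greatest IE₁ among these belongs to I.

I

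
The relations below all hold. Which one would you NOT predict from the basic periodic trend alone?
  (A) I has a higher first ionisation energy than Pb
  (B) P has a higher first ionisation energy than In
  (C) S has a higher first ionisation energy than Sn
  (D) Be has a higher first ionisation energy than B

(D)

The general trend: first ionisation energy increases across a period and decreases down a group.
(A) I (period 5, group 17) vs Pb (period 6, group 14): the stated order agrees with the simple trend.
(B) P (period 3, group 15) vs In (period 5, group 13): the stated order agrees with the simple trend.
(C) S (period 3, group 16) vs Sn (period 5, group 14): the stated order agrees with the simple trend.
(D) Be (period 2, group 2) vs B (period 2, group 13): the stated order contradicts the simple trend.
The exception is (D): removing B's lone 2p electron is easier than breaking Be's filled 2s².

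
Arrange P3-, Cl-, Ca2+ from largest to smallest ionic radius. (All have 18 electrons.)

P3- > Cl- > Ca2+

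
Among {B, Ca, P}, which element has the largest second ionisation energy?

IE_2 is the cost of taking one more electron from the +1 cation: B⁺ still has 2 valence electrons; Ca⁺ still has 1 valence electron; P⁺ still has 4 valence electrons.
All are still removing valence electrons, so compare the +1 ions as you would atoms: IE_2 generally rises across a period (higher Z_eff) and falls down a group (larger shell), subject to the usual subshell exceptions.
Valence configurations: B⁺ [He]2s², Ca⁺ [Ar]4s¹, P⁺ [Ne]3s²3p².
The numbers (kJ/mol): B 2427, Ca 1145, P 1907.
Putting it together, IE_2: Ca < P < B.

B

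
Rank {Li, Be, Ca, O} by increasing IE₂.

Ca < Be < O < Li

After 1 electron has been removed, what remains? Li⁺ is the bare [He] core; Be⁺ still has 1 valence electron; Ca⁺ still has 1 valence electron; O⁺ still has 5 valence electrons.
Pulling an electron out of a noble-gas core costs far more than removing a remaining valence electron, so Li sits at the high end of IE_2.
Valence configurations: Be⁺ [He]2s¹, Ca⁺ [Ar]4s¹, O⁺ [He]2s²2p³.
Tabulated IE_2 (kJ/mol): Li 7298, Be 1757, Ca 1145, O 3388.
Hence IE_2: Ca < Be < O < Li.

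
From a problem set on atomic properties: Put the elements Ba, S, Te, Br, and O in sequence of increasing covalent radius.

O, S, Br, Te, Ba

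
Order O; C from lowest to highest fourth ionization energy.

IE_4 is the cost of taking one more electron from the +3 cation: O³⁺ still has 3 valence electrons; C³⁺ still has 1 valence electron.
All are still removing valence electrons, so compare the +3 ions as you would atoms: IE_4 generally rises across a period (higher Z_eff) and falls down a group (larger shell), subject to the usual subshell exceptions.
Valence configurations: O³⁺ [He]2s²2p¹, C³⁺ [He]2s¹.
Approximate IE_4 values (kJ/mol): O 7469, C 6223.
Putting it together, IE_4: C < O.

C < O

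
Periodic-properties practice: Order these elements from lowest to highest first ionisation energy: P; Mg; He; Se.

Mg < Se < P < He

He is in period 1, group 18; Mg is in period 3, group 2; P is in period 3, group 15; Se is in period 4, group 16.
First ionization energy rises across a period (greater Z_eff holds electrons more tightly) and falls down a group (valence electrons are farther from the nucleus).
These span different periods and groups, so the two trends combine.
Se > Mg: period and group pull opposite ways; the across-period shift dominates (941 vs 738 kJ/mol).
P > Se: period and group pull opposite ways; the down-group shift dominates (1012 vs 941 kJ/mol).
He > P: relative to P, both the across-period and down-group shifts push He's first ionization energy up.
For reference (kJ/mol): He 2372, Mg 738, P 1012, Se 941.
So from lowest to highest: Mg < Se < P < He.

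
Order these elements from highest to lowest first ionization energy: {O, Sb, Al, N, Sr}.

N, O, Sb, Al, Sr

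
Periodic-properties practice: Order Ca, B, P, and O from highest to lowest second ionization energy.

O > B > P > Ca

IE_2 is the cost of taking one more electron from the +1 cation: Ca⁺ still has 1 valence electron; B⁺ still has 2 valence electrons; P⁺ still has 4 valence electrons; O⁺ still has 5 valence electrons.
All are still removing valence electrons, so compare the +1 ions as you would atoms: IE_2 generally rises across a period (higher Z_eff) and falls down a group (larger shell), subject to the usual subshell exceptions.
Valence configurations: Ca⁺ [Ar]4s¹, B⁺ [He]2s², P⁺ [Ne]3s²3p², O⁺ [He]2s²2p³.
Approximate IE_2 values (kJ/mol): Ca 1145, B 2427, P 1907, O 3388.
Overall IE_2 order: Ca < P < B < O.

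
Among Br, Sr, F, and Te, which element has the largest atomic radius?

Sr

Atomic radius shrinks across a period as nuclear charge pulls the same shell inward, and grows down a group as new shells are added.
These span different periods and groups, so the two trends combine.
Br > F: Br sits below F in group 17, so the down-group effect alone puts Br larger.
Te > Br: both effects reinforce here, so Te is clearly the larger of the two.
Sr > Te: both are in period 5; the period trend gives Sr the larger value.
For reference (pm): F 64, Br 114, Sr 185, Te 136.
The largest atomic radius among these belongs to Sr.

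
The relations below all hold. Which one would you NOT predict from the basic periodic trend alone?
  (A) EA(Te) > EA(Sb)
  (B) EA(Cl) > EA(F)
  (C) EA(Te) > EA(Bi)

The general trend: electron affinity increases across a period and decreases down a group.
(A) Te (period 5, group 16) vs Sb (period 5, group 15): the stated order agrees with the simple trend.
(B) Cl (period 3, group 17) vs F (period 2, group 17): the stated order contradicts the simple trend.
(C) Te (period 5, group 16) vs Bi (period 6, group 15): the stated order agrees with the simple trend.
The exception is (B): F's small 2p subshell makes the incoming electron feel strong e⁻–e⁻ repulsion, so Cl actually releases more energy on gaining an electron.

(B)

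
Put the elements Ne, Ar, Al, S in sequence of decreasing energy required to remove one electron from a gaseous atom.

Ne > Ar > S > Al

Ne is in period 2, group 18; Al is in period 3, group 13; S is in period 3, group 16; Ar is in period 3, group 18.
First ionization energy rises across a period (greater Z_eff holds electrons more tightly) and falls down a group (valence electrons are farther from the nucleus).
Neither a single period nor a single group — weigh both effects.
S > Al: both are in period 3; the period trend gives S the larger value.
Ar > S: Ar lies to the right of S in period 3, so the across-period effect alone puts Ar higher.
Ne > Ar: they share group 18; the group trend gives Ne the larger value.
Approximate values (kJ/mol): Ne 2081, Al 578, S 1000, Ar 1521.
So from highest to lowest: Ne > Ar > S > Al.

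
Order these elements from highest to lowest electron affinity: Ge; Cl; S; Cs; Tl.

Cl > S > Ge > Cs > Tl

S is in period 3, group 16; Cl is in period 3, group 17; Ge is in period 4, group 14; Cs is in period 6, group 1; Tl is in period 6, group 13.
Atoms with high Z_eff and room in the valence shell (especially the halogens) have the most exothermic electron affinities.
Here both period and group differ, so the two effects have to be weighed against each other.
Cs > Tl: this pair runs against the simple trend — see the exception note.
Ge > Cs: both effects reinforce here, so Ge is clearly the higher of the two.
S > Ge: relative to Ge, both the across-period and down-group shifts push S's electron affinity up.
Cl > S: Cl lies to the right of S in period 3, so the across-period effect alone puts Cl higher.
Note the exception: Cs has a higher electron affinity than Tl, contrary to the simple trend — Tl's ns²np¹ configuration gives only a small electron affinity — the sparsely filled np subshell binds an added electron weakly.
Tabulated electron affinity (kJ/mol): S 200, Cl 349, Ge 119, Cs 46, Tl 19.
So from highest to lowest: Cl > S > Ge > Cs > Tl.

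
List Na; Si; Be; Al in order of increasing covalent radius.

Be < Si < Al < Na

Be is in period 2, group 2; Na is in period 3, group 1; Al is in period 3, group 13; Si is in period 3, group 14.
Atomic radius shrinks across a period as nuclear charge pulls the same shell inward, and grows down a group as new shells are added.
Neither a single period nor a single group — weigh both effects.
Si > Be: period and group pull opposite ways; the down-group shift dominates (116 vs 102 pm).
Al > Si: Al lies to the left of Si in period 3, so the across-period effect alone puts Al larger.
Na > Al: both are in period 3; the period trend gives Na the larger value.
Tabulated atomic radius (pm): Be 102, Na 155, Al 126, Si 116.
So from smallest to largest: Be < Si < Al < Na.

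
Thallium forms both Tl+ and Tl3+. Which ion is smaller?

Tl3+

Both ions have Z = 81 protons, but Tl3+ has lost more electrons, so its remaining electrons feel a larger effective nuclear charge per electron and are pulled in more tightly.
Higher positive charge → smaller ion, so Tl+ > Tl3+.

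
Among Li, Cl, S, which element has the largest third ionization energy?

Consider each +2 ion: Li²⁺ is already 1 electron into the core; Cl²⁺ still has 5 valence electrons; S²⁺ still has 4 valence electrons.
Pulling an electron out of a noble-gas core costs far more than removing a remaining valence electron, so Li sits at the high end of IE_3.
Valence configurations: Cl²⁺ [Ne]3s²3p³, S²⁺ [Ne]3s²3p².
The numbers (kJ/mol): Li 11815, Cl 3822, S 3357.
Hence IE_3: S < Cl < Li.

Li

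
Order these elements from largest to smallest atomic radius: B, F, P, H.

P > B > F > H

H is in period 1, group 1; B is in period 2, group 13; F is in period 2, group 17; P is in period 3, group 15.
Radius decreases left→right (rising Z_eff, same n) and increases top→bottom (higher n).
Neither a single period nor a single group — weigh both effects.
F > H: the two effects oppose for this pair; the down-group effect wins (64 vs 32 pm).
B > F: B lies to the left of F in period 2, so the across-period effect alone puts B larger.
P > B: period and group pull opposite ways; the down-group shift dominates (111 vs 85 pm).
For reference (pm): H 32, B 85, F 64, P 111.
So from largest to smallest: P > B > F > H.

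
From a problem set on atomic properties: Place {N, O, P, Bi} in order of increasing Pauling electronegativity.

Bi, P, N, O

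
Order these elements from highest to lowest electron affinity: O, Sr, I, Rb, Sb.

O is in period 2, group 16; Rb is in period 5, group 1; Sr is in period 5, group 2; Sb is in period 5, group 15; I is in period 5, group 17.
Electron affinity generally becomes more exothermic across a period toward the halogens and less exothermic down a group.
Here both period and group differ, so the two effects have to be weighed against each other.
Rb > Sr: this pair runs against the simple trend — see the exception note.
Sb > Rb: Sb lies to the right of Rb in period 5, so the across-period effect alone puts Sb higher.
O > Sb: both effects reinforce here, so O is clearly the higher of the two.
I > O: period and group pull opposite ways; the across-period shift dominates (295 vs 141 kJ/mol).
Note the exception: Rb has a higher electron affinity than Sr, contrary to the simple trend — adding an electron to Sr (ns²) has to open a new, higher-energy np subshell, which is unfavourable.
Approximate values (kJ/mol): O 141, Rb 47, Sr 5, Sb 103, I 295.
So from highest to lowest: I > O > Sb > Rb > Sr.

I > O > Sb > Rb > Sr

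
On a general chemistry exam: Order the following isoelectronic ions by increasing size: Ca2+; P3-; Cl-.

Ca2+ < Cl- < P3-

All of these have 18 electrons, so size is governed by nuclear charge alone: the more protons, the stronger the pull on the same electron cloud, and the smaller the ion.
Nuclear charges: Ca2+ (Z=20), Cl- (Z=17), P3- (Z=15).
Smallest to largest: Ca2+ < Cl- < P3-.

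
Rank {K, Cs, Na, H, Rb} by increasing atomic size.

H < Na < K < Rb < Cs

H is in period 1, group 1; Na is in period 3, group 1; K is in period 4, group 1; Rb is in period 5, group 1; Cs is in period 6, group 1.
Atomic radius shrinks across a period as nuclear charge pulls the same shell inward, and grows down a group as new shells are added.
All are in group 1, so atomic radius increases down the group.
So from smallest to largest: H < Na < K < Rb < Cs.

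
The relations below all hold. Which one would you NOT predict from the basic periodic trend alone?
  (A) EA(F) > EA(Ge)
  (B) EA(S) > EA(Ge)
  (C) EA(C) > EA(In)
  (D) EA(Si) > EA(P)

(D)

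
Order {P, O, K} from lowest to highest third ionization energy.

P < K < O

The third ionization energy removes an electron from the +2 ion. For each element: P²⁺ still has 3 valence electrons; O²⁺ still has 4 valence electrons; K²⁺ is already 1 electron into the core.
Usually core removal costs more than valence removal, but here the competition is close: a tightly held n=2 valence electron can cost more to remove than an n=3 core electron, so the actual values have to decide it.
Valence configurations: P²⁺ [Ne]3s²3p¹, O²⁺ [He]2s²2p².
Approximate IE_3 values (kJ/mol): P 2914, O 5300, K 4420.
So the third ionization energies run P < K < O.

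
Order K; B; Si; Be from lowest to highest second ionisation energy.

Si < Be < B < K

IE_2 is the cost of taking one more electron from the +1 cation: K⁺ is the bare [Ar] core; B⁺ still has 2 valence electrons; Si⁺ still has 3 valence electrons; Be⁺ still has 1 valence electron.
Breaking into a closed-shell core is much more expensive than removing a leftover valence electron — K has the largest IE_2 here.
Valence configurations: B⁺ [He]2s², Si⁺ [Ne]3s²3p¹, Be⁺ [He]2s¹.
The numbers (kJ/mol): K 3052, B 2427, Si 1577, Be 1757.
Overall IE_2 order: Si < Be < B < K.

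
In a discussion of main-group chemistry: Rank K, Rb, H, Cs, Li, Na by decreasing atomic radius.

Cs > Rb > K > Na > Li > H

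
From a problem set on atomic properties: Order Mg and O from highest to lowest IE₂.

After 1 electron has been removed, what remains? Mg⁺ still has 1 valence electron; O⁺ still has 5 valence electrons.
All are still removing valence electrons, so compare the +1 ions as you would atoms: IE_2 generally rises across a period (higher Z_eff) and falls down a group (larger shell), subject to the usual subshell exceptions.
Valence configurations: Mg⁺ [Ne]3s¹, O⁺ [He]2s²2p³.
Approximate IE_2 values (kJ/mol): Mg 1451, O 3388.
Putting it together, IE_2: Mg < O.

O, Mg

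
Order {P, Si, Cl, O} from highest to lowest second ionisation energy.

O, Cl, P, Si

Consider each +1 ion: P⁺ still has 4 valence electrons; Si⁺ still has 3 valence electrons; Cl⁺ still has 6 valence electrons; O⁺ still has 5 valence electrons.
All are still removing valence electrons, so compare the +1 ions as you would atoms: IE_2 generally rises across a period (higher Z_eff) and falls down a group (larger shell), subject to the usual subshell exceptions.
Valence configurations: P⁺ [Ne]3s²3p², Si⁺ [Ne]3s²3p¹, Cl⁺ [Ne]3s²3p⁴, O⁺ [He]2s²2p³.
Tabulated IE_2 (kJ/mol): P 1907, Si 1577, Cl 2298, O 3388.
So the second ionization energies run Si < P < Cl < O.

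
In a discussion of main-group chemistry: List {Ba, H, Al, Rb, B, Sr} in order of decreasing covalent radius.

Rb, Ba, Sr, Al, B, H

H is in period 1, group 1; B is in period 2, group 13; Al is in period 3, group 13; Rb is in period 5, group 1; Sr is in period 5, group 2; Ba is in period 6, group 2.
Atomic radius shrinks across a period as nuclear charge pulls the same shell inward, and grows down a group as new shells are added.
Neither a single period nor a single group — weigh both effects.
B > H: period and group pull opposite ways; the down-group shift dominates (85 vs 32 pm).
Al > B: they share group 13; the group trend gives Al the larger value.
Sr > Al: both effects reinforce here, so Sr is clearly the larger of the two.
Ba > Sr: they share group 2; the group trend gives Ba the larger value.
Rb > Ba: the two effects oppose for this pair; the across-period effect wins (210 vs 196 pm).
For reference (pm): H 32, B 85, Al 126, Rb 210, Sr 185, Ba 196.
So from largest to smallest: Rb > Ba > Sr > Al > B > H.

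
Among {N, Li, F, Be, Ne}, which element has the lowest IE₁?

Removing the outermost electron gets harder across a period and easier down a group.
All lie in period 2, so first ionization energy increases left to right.
The lowest IE₁ among these belongs to Li.

Li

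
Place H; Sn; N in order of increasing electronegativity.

H is in period 1, group 1; N is in period 2, group 15; Sn is in period 5, group 14.
Electronegativity increases across a period and decreases down a group, tracking effective nuclear charge and atomic size.
These span different periods and groups, so the two trends combine.
H > Sn: period and group pull opposite ways; the down-group shift dominates (2.20 vs 1.96).
N > H: the two effects oppose for this pair; the across-period effect wins (3.04 vs 2.20).
For reference (Pauling): H 2.20, N 3.04, Sn 1.96.
So from lowest to highest: Sn < H < N.

Sn < H < N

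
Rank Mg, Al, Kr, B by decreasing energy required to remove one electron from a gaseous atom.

B is in period 2, group 13; Mg is in period 3, group 2; Al is in period 3, group 13; Kr is in period 4, group 18.
Removing the outermost electron gets harder across a period and easier down a group.
Neither a single period nor a single group — weigh both effects.
Mg > Al: this pair runs against the simple trend — see the exception note.
B > Mg: relative to Mg, both the across-period and down-group shifts push B's first ionization energy up.
Kr > B: period and group pull opposite ways; the across-period shift dominates (1351 vs 801 kJ/mol).
Note the exception: Mg has a higher first ionization energy than Al, contrary to the simple trend — Al's single 3p electron is easier to remove than one from Mg's filled 3s².
For reference (kJ/mol): B 801, Mg 738, Al 578, Kr 1351.
So from highest to lowest: Kr > B > Mg > Al.

Kr > B > Mg > Al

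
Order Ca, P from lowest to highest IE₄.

P, Ca

The fourth ionization energy removes an electron from the +3 ion. For each element: Ca³⁺ is already 1 electron into the core; P³⁺ still has 2 valence electrons.
Breaking into a closed-shell core is much more expensive than removing a leftover valence electron — Ca has the largest IE_4 here.
The numbers (kJ/mol): Ca 6491, P 4964.
Overall IE_4 order: P < Ca.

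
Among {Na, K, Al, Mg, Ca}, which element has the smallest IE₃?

The third ionization energy removes an electron from the +2 ion. For each element: Na²⁺ is already 1 electron into the core; K²⁺ is already 1 electron into the core; Al²⁺ still has 1 valence electron; Mg²⁺ is the bare [Ne] core; Ca²⁺ is the bare [Ar] core.
Core electrons are held far more tightly than valence electrons, so K, Ca, Na and Mg top the IE_3 order.
The numbers (kJ/mol): Na 6910, K 4420, Al 2745, Mg 7733, Ca 4912.
Overall IE_3 order: Al < K < Ca < Na < Mg.

Al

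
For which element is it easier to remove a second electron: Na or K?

Consider each +1 ion: Na⁺ is the bare [Ne] core; K⁺ is the bare [Ar] core.
All of these are removing an electron from a noble-gas core or deeper; the smaller core (lower principal quantum number) is held far more tightly, and within a period the higher nuclear charge binds the same core more tightly.
Approximate IE_2 values (kJ/mol): Na 4562, K 3052.
Hence IE_2: K < Na.

K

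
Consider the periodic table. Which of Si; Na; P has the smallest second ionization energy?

Si

IE_2 is the cost of taking one more electron from the +1 cation: Si⁺ still has 3 valence electrons; Na⁺ is the bare [Ne] core; P⁺ still has 4 valence electrons.
Core electrons are held far more tightly than valence electrons, so Na tops the IE_2 order.
Valence configurations: Si⁺ [Ne]3s²3p¹, P⁺ [Ne]3s²3p².
The numbers (kJ/mol): Si 1577, Na 4562, P 1907.
So the second ionization energies run Si < P < Na.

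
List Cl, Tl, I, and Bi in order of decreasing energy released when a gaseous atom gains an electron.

Atoms with high Z_eff and room in the valence shell (especially the halogens) have the most exothermic electron affinities.
These span different periods and groups, so the two trends combine.
Bi > Tl: Bi lies to the right of Tl in period 6, so the across-period effect alone puts Bi higher.
I > Bi: both effects reinforce here, so I is clearly the higher of the two.
Cl > I: Cl sits above I in group 17, so the down-group effect alone puts Cl higher.
For reference (kJ/mol): Cl 349, I 295, Tl 19, Bi 91.
So from highest to lowest: Cl > I > Bi > Tl.

Cl, I, Bi, Tl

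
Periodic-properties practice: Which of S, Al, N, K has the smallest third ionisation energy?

After 2 electrons have been removed, what remains? S²⁺ still has 4 valence electrons; Al²⁺ still has 1 valence electron; N²⁺ still has 3 valence electrons; K²⁺ is already 1 electron into the core.
Usually core removal costs more than valence removal, but here the competition is close: a tightly held n=2 valence electron can cost more to remove than an n=3 core electron, so the actual values have to decide it.
Valence configurations: S²⁺ [Ne]3s²3p², Al²⁺ [Ne]3s¹, N²⁺ [He]2s²2p¹.
Approximate IE_3 values (kJ/mol): S 3357, Al 2745, N 4578, K 4420.
Putting it together, IE_3: Al < S < K < N.

Al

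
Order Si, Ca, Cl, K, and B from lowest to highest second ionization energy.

The second ionization energy removes an electron from the +1 ion. For each element: Si⁺ still has 3 valence electrons; Ca⁺ still has 1 valence electron; Cl⁺ still has 6 valence electrons; K⁺ is the bare [Ar] core; B⁺ still has 2 valence electrons.
Core electrons are held far more tightly than valence electrons, so K tops the IE_2 order.
Valence configurations: Si⁺ [Ne]3s²3p¹, Ca⁺ [Ar]4s¹, Cl⁺ [Ne]3s²3p⁴, B⁺ [He]2s².
Approximate IE_2 values (kJ/mol): Si 1577, Ca 1145, Cl 2298, K 3052, B 2427.
Overall IE_2 order: Ca < Si < Cl < B < K.

Ca < Si < Cl < B < K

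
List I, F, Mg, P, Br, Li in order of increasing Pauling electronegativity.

Li < Mg < P < I < Br < F

Li is in period 2, group 1; F is in period 2, group 17; Mg is in period 3, group 2; P is in period 3, group 15; Br is in period 4, group 17; I is in period 5, group 17.
Atoms toward the upper right of the periodic table pull bonding electrons most strongly.
Here both period and group differ, so the two effects have to be weighed against each other.
Mg > Li: the two effects oppose for this pair; the across-period effect wins (1.31 vs 0.98).
P > Mg: P lies to the right of Mg in period 3, so the across-period effect alone puts P higher.
I > P: period and group pull opposite ways; the across-period shift dominates (2.66 vs 2.19).
Br > I: Br sits above I in group 17, so the down-group effect alone puts Br higher.
F > Br: F sits above Br in group 17, so the down-group effect alone puts F higher.
Approximate values (Pauling): Li 0.98, F 3.98, Mg 1.31, P 2.19, Br 2.96, I 2.66.
So from lowest to highest: Li < Mg < P < I < Br < F.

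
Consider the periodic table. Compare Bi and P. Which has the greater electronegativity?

P

P is in period 3, group 15; Bi is in period 6, group 15.
Electronegativity increases across a period and decreases down a group, tracking effective nuclear charge and atomic size.
All are in group 15, so electronegativity increases up the group.
So P has the greater electronegativity (P > Bi).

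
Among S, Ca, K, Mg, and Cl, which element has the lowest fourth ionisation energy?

S

The fourth ionization energy removes an electron from the +3 ion. For each element: S³⁺ still has 3 valence electrons; Ca³⁺ is already 1 electron into the core; K³⁺ is already 2 electrons into the core; Mg³⁺ is already 1 electron into the core; Cl³⁺ still has 4 valence electrons.
Breaking into a closed-shell core is much more expensive than removing a leftover valence electron — K, Ca and Mg have the largest IE_4 here.
Valence configurations: S³⁺ [Ne]3s²3p¹, Cl³⁺ [Ne]3s²3p².
Tabulated IE_4 (kJ/mol): S 4556, Ca 6491, K 5877, Mg 10543, Cl 5159.
Overall IE_4 order: S < Cl < K < Ca < Mg.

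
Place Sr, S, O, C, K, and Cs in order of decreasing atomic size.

C is in period 2, group 14; O is in period 2, group 16; S is in period 3, group 16; K is in period 4, group 1; Sr is in period 5, group 2; Cs is in period 6, group 1.
Moving right in a period, electrons are added to the same shell under a stronger nuclear pull, so atoms get smaller; moving down, a new shell is opened and atoms get larger.
Neither a single period nor a single group — weigh both effects.
C > O: C lies to the left of O in period 2, so the across-period effect alone puts C larger.
S > C: the two effects oppose for this pair; the down-group effect wins (103 vs 75 pm).
Sr > S: relative to S, both the across-period and down-group shifts push Sr's atomic radius up.
K > Sr: period and group pull opposite ways; the across-period shift dominates (196 vs 185 pm).
Cs > K: Cs sits below K in group 1, so the down-group effect alone puts Cs larger.
Tabulated atomic radius (pm): C 75, O 63, S 103, K 196, Sr 185, Cs 232.
So from largest to smallest: Cs > K > Sr > S > C > O.

Cs, K, Sr, S, C, O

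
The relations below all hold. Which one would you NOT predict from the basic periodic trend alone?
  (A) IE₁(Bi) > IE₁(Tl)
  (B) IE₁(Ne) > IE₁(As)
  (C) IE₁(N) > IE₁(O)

(C)

The general trend: first ionisation energy increases across a period and decreases down a group.
(A) Bi (period 6, group 15) vs Tl (period 6, group 13): the stated order agrees with the simple trend.
(B) Ne (period 2, group 18) vs As (period 4, group 15): the stated order agrees with the simple trend.
(C) N (period 2, group 15) vs O (period 2, group 16): the stated order contradicts the simple trend.
The exception is (C): pairing an electron in O's 2p⁴ costs repulsion energy, so O ionizes more easily than half-filled N (2p³).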